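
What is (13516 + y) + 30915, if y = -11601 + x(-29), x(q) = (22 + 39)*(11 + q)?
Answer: 31732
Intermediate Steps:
x(q) = 671 + 61*q (x(q) = 61*(11 + q) = 671 + 61*q)
y = -12699 (y = -11601 + (671 + 61*(-29)) = -11601 + (671 - 1769) = -11601 - 1098 = -12699)
(13516 + y) + 30915 = (13516 - 12699) + 30915 = 817 + 30915 = 31732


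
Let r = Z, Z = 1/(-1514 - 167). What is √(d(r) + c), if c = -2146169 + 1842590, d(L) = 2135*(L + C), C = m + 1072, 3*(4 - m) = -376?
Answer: √34210699314/123 ≈ 1503.8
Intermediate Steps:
m = 388/3 (m = 4 - ⅓*(-376) = 4 + 376/3 = 388/3 ≈ 129.33)
Z = -1/1681 (Z = 1/(-1681) = -1/1681 ≈ -0.00059488)
r = -1/1681 ≈ -0.00059488
C = 3604/3 (C = 388/3 + 1072 = 3604/3 ≈ 1201.3)
d(L) = 7694540/3 + 2135*L (d(L) = 2135*(L + 3604/3) = 2135*(3604/3 + L) = 7694540/3 + 2135*L)
c = -303579
√(d(r) + c) = √((7694540/3 + 2135*(-1/1681)) - 303579) = √((7694540/3 - 2135/1681) - 303579) = √(12934515335/5043 - 303579) = √(11403566438/5043) = √34210699314/123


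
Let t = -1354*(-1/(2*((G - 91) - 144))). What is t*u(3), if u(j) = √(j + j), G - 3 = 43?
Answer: -677*√6/189 ≈ -8.7741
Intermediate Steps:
G = 46 (G = 3 + 43 = 46)
u(j) = √2*√j (u(j) = √(2*j) = √2*√j)
t = -677/189 (t = -1354*(-1/(2*((46 - 91) - 144))) = -1354*(-1/(2*(-45 - 144))) = -1354/((-2*(-189))) = -1354/378 = -1354*1/378 = -677/189 ≈ -3.5820)
t*u(3) = -677*√2*√3/189 = -677*√6/189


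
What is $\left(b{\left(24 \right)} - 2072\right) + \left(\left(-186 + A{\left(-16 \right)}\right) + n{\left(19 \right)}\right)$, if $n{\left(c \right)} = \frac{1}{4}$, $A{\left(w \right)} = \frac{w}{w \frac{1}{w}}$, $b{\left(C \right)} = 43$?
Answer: $- \frac{8923}{4} \approx -2230.8$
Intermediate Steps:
$A{\left(w \right)} = w$ ($A{\left(w \right)} = \frac{w}{1} = w 1 = w$)
$n{\left(c \right)} = \frac{1}{4}$
$\left(b{\left(24 \right)} - 2072\right) + \left(\left(-186 + A{\left(-16 \right)}\right) + n{\left(19 \right)}\right) = \left(43 - 2072\right) + \left(\left(-186 - 16\right) + \frac{1}{4}\right) = -2029 + \left(-202 + \frac{1}{4}\right) = -2029 - \frac{807}{4} = - \frac{8923}{4}$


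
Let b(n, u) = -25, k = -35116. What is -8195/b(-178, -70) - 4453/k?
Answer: 57577389/175580 ≈ 327.93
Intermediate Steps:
-8195/b(-178, -70) - 4453/k = -8195/(-25) - 4453/(-35116) = -8195*(-1/25) - 4453*(-1/35116) = 1639/5 + 4453/35116 = 57577389/175580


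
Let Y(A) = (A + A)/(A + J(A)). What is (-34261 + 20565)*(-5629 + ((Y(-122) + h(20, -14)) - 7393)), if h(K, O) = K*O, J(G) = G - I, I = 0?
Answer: 182170496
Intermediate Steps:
J(G) = G (J(G) = G - 1*0 = G + 0 = G)
Y(A) = 1 (Y(A) = (A + A)/(A + A) = (2*A)/((2*A)) = (2*A)*(1/(2*A)) = 1)
(-34261 + 20565)*(-5629 + ((Y(-122) + h(20, -14)) - 7393)) = (-34261 + 20565)*(-5629 + ((1 + 20*(-14)) - 7393)) = -13696*(-5629 + ((1 - 280) - 7393)) = -13696*(-5629 + (-279 - 7393)) = -13696*(-5629 - 7672) = -13696*(-13301) = 182170496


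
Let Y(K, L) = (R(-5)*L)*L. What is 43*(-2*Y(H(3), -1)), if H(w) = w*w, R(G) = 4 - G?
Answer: -774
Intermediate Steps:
H(w) = w²
Y(K, L) = 9*L² (Y(K, L) = ((4 - 1*(-5))*L)*L = ((4 + 5)*L)*L = (9*L)*L = 9*L²)
43*(-2*Y(H(3), -1)) = 43*(-18*(-1)²) = 43*(-18) = -774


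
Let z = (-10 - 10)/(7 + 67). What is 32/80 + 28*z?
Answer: -1326/185 ≈ -7.1676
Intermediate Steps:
z = -10/37 (z = -20/74 = -20*1/74 = -10/37 ≈ -0.27027)
32/80 + 28*z = 32/80 + 28*(-10/37) = 32*(1/80) - 280/37 = ⅖ - 280/37 = -1326/185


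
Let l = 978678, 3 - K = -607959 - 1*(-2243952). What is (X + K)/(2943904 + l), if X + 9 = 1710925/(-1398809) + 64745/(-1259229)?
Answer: -2881685007706403269/6909317753039149902 ≈ -0.41707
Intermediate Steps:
K = -1635990 (K = 3 - (-607959 - 1*(-2243952)) = 3 - (-607959 + 2243952) = 3 - 1*1635993 = 3 - 1635993 = -1635990)
X = -18097799989879/1761420858261 (X = -9 + (1710925/(-1398809) + 64745/(-1259229)) = -9 + (1710925*(-1/1398809) + 64745*(-1/1259229)) = -9 + (-1710925/1398809 - 64745/1259229) = -9 - 2245012265530/1761420858261 = -18097799989879/1761420858261 ≈ -10.275)
(X + K)/(2943904 + l) = (-18097799989879/1761420858261 - 1635990)/(2943904 + 978678) = -2881685007706403269/1761420858261/3922582 = -2881685007706403269/1761420858261*1/3922582 = -2881685007706403269/6909317753039149902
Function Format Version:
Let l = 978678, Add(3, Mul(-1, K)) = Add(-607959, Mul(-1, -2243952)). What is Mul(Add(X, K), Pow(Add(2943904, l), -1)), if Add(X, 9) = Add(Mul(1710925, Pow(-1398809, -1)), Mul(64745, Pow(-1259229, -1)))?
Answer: Rational(-2881685007706403269, 6909317753039149902) ≈ -0.41707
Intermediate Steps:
K = -1635990 (K = Add(3, Mul(-1, Add(-607959, Mul(-1, -2243952)))) = Add(3, Mul(-1, Add(-607959, 2243952))) = Add(3, Mul(-1, 1635993)) = Add(3, -1635993) = -1635990)
X = Rational(-18097799989879, 1761420858261) (X = Add(-9, Add(Mul(1710925, Pow(-1398809, -1)), Mul(64745, Pow(-1259229, -1)))) = Add(-9, Add(Mul(1710925, Rational(-1, 1398809)), Mul(64745, Rational(-1, 1259229)))) = Add(-9, Add(Rational(-1710925, 1398809), Rational(-64745, 1259229))) = Add(-9, Rational(-2245012265530, 1761420858261)) = Rational(-18097799989879, 1761420858261) ≈ -10.275)
Mul(Add(X, K), Pow(Add(2943904, l), -1)) = Mul(Add(Rational(-18097799989879, 1761420858261), -1635990), Pow(Add(2943904, 978678), -1)) = Mul(Rational(-2881685007706403269, 1761420858261), Pow(3922582, -1)) = Mul(Rational(-2881685007706403269, 1761420858261), Rational(1, 3922582)) = Rational(-2881685007706403269, 6909317753039149902)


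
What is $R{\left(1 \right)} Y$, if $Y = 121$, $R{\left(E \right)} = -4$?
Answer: $-484$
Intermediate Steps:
$R{\left(1 \right)} Y = \left(-4\right) 121 = -484$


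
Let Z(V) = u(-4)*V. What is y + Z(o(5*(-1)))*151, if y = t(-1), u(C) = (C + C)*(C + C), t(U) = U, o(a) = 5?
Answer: 48319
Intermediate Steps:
u(C) = 4*C² (u(C) = (2*C)*(2*C) = 4*C²)
y = -1
Z(V) = 64*V (Z(V) = (4*(-4)²)*V = (4*16)*V = 64*V)
y + Z(o(5*(-1)))*151 = -1 + (64*5)*151 = -1 + 320*151 = -1 + 48320 = 48319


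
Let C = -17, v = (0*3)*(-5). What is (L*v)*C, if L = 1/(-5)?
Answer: 0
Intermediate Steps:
v = 0 (v = 0*(-5) = 0)
L = -⅕ ≈ -0.20000
(L*v)*C = -⅕*0*(-17) = 0*(-17) = 0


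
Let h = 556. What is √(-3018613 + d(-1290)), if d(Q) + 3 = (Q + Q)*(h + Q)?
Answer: 4*I*√70306 ≈ 1060.6*I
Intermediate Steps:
d(Q) = -3 + 2*Q*(556 + Q) (d(Q) = -3 + (Q + Q)*(556 + Q) = -3 + (2*Q)*(556 + Q) = -3 + 2*Q*(556 + Q))
√(-3018613 + d(-1290)) = √(-3018613 + (-3 + 2*(-1290)² + 1112*(-1290))) = √(-3018613 + (-3 + 2*1664100 - 1434480)) = √(-3018613 + (-3 + 3328200 - 1434480)) = √(-3018613 + 1893717) = √(-1124896) = 4*I*√70306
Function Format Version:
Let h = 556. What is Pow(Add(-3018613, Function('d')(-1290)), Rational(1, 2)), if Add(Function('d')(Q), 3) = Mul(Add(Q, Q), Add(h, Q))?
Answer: Mul(4, I, Pow(70306, Rational(1, 2))) ≈ Mul(1060.6, I)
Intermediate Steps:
Function('d')(Q) = Add(-3, Mul(2, Q, Add(556, Q))) (Function('d')(Q) = Add(-3, Mul(Add(Q, Q), Add(556, Q))) = Add(-3, Mul(Mul(2, Q), Add(556, Q))) = Add(-3, Mul(2, Q, Add(556, Q))))
Pow(Add(-3018613, Function('d')(-1290)), Rational(1, 2)) = Pow(Add(-3018613, Add(-3, Mul(2, Pow(-1290, 2)), Mul(1112, -1290))), Rational(1, 2)) = Pow(Add(-3018613, Add(-3, Mul(2, 1664100), -1434480)), Rational(1, 2)) = Pow(Add(-3018613, Add(-3, 3328200, -1434480)), Rational(1, 2)) = Pow(Add(-3018613, 1893717), Rational(1, 2)) = Pow(-1124896, Rational(1, 2)) = Mul(4, I, Pow(70306, Rational(1, 2)))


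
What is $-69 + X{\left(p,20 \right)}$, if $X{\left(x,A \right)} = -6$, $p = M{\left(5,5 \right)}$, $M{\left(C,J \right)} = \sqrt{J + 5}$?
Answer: $-75$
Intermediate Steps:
$M{\left(C,J \right)} = \sqrt{5 + J}$
$p = \sqrt{10}$ ($p = \sqrt{5 + 5} = \sqrt{10} \approx 3.1623$)
$-69 + X{\left(p,20 \right)} = -69 - 6 = -75$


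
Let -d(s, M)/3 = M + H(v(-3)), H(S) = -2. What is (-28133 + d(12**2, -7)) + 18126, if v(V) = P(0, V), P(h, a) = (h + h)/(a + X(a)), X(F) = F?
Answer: -9980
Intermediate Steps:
P(h, a) = h/a (P(h, a) = (h + h)/(a + a) = (2*h)/((2*a)) = (2*h)*(1/(2*a)) = h/a)
v(V) = 0 (v(V) = 0/V = 0)
d(s, M) = 6 - 3*M (d(s, M) = -3*(M - 2) = -3*(-2 + M) = 6 - 3*M)
(-28133 + d(12**2, -7)) + 18126 = (-28133 + (6 - 3*(-7))) + 18126 = (-28133 + (6 + 21)) + 18126 = (-28133 + 27) + 18126 = -28106 + 18126 = -9980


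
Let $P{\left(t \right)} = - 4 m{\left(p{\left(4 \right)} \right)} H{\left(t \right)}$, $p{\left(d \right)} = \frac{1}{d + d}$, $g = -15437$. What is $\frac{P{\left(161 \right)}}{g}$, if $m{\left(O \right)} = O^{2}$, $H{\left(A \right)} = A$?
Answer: $\frac{161}{246992} \approx 0.00065184$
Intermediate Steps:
$p{\left(d \right)} = \frac{1}{2 d}$
$P{\left(t \right)} = - \frac{t}{16}$ ($P{\left(t \right)} = - 4 \left(\frac{1}{2 \cdot 4}\right)^{2} t = - 4 \left(\frac{1}{2} \cdot \frac{1}{4}\right)^{2} t = - \frac{4}{64} t = \left(-4\right) \frac{1}{64} t = - \frac{t}{16}$)
$\frac{P{\left(161 \right)}}{g} = \frac{\left(- \frac{1}{16}\right) 161}{-15437} = \left(- \frac{161}{16}\right) \left(- \frac{1}{15437}\right) = \frac{161}{246992}$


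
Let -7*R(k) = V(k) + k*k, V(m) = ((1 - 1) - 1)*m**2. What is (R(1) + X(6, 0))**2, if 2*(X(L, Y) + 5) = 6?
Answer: 4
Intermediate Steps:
X(L, Y) = -2 (X(L, Y) = -5 + (1/2)*6 = -5 + 3 = -2)
V(m) = -m**2 (V(m) = (0 - 1)*m**2 = -m**2)
R(k) = 0 (R(k) = -(-k**2 + k*k)/7 = -(-k**2 + k**2)/7 = -1/7*0 = 0)
(R(1) + X(6, 0))**2 = (0 - 2)**2 = (-2)**2 = 4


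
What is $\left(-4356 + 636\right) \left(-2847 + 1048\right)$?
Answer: $6692280$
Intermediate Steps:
$\left(-4356 + 636\right) \left(-2847 + 1048\right) = \left(-3720\right) \left(-1799\right) = 6692280$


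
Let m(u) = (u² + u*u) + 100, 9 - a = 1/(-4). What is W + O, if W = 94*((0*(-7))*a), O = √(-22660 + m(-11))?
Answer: I*√22318 ≈ 149.39*I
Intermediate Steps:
a = 37/4 (a = 9 - 1/(-4) = 9 - 1*(-¼) = 9 + ¼ = 37/4 ≈ 9.2500)
m(u) = 100 + 2*u² (m(u) = (u² + u²) + 100 = 2*u² + 100 = 100 + 2*u²)
O = I*√22318 (O = √(-22660 + (100 + 2*(-11)²)) = √(-22660 + (100 + 2*121)) = √(-22660 + (100 + 242)) = √(-22660 + 342) = √(-22318) = I*√22318 ≈ 149.39*I)
W = 0 (W = 94*((0*(-7))*(37/4)) = 94*(0*(37/4)) = 94*0 = 0)
W + O = 0 + I*√22318 = I*√22318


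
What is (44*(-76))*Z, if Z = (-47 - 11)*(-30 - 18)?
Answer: -9309696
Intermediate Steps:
Z = 2784 (Z = -58*(-48) = 2784)
(44*(-76))*Z = (44*(-76))*2784 = -3344*2784 = -9309696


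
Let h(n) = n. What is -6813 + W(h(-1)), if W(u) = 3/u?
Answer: -6816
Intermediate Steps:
-6813 + W(h(-1)) = -6813 + 3/(-1) = -6813 + 3*(-1) = -6813 - 3 = -6816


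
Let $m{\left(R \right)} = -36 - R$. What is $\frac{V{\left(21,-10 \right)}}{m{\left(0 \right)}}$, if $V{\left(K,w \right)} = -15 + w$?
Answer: $\frac{25}{36} \approx 0.69444$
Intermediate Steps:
$\frac{V{\left(21,-10 \right)}}{m{\left(0 \right)}} = \frac{-15 - 10}{-36 - 0} = - \frac{25}{-36 + 0} = - \frac{25}{-36} = \left(-25\right) \left(- \frac{1}{36}\right) = \frac{25}{36}$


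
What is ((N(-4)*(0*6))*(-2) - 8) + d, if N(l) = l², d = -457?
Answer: -465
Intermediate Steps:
((N(-4)*(0*6))*(-2) - 8) + d = (((-4)²*(0*6))*(-2) - 8) - 457 = ((16*0)*(-2) - 8) - 457 = (0*(-2) - 8) - 457 = (0 - 8) - 457 = -8 - 457 = -465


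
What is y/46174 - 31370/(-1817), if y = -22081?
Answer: 1408357203/83898158 ≈ 16.786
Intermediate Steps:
y/46174 - 31370/(-1817) = -22081/46174 - 31370/(-1817) = -22081*1/46174 - 31370*(-1/1817) = -22081/46174 + 31370/1817 = 1408357203/83898158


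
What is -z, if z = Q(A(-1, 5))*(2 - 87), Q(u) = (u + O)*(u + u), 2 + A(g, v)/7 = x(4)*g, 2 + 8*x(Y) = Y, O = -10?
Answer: 551565/8 ≈ 68946.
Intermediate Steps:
x(Y) = -1/4 + Y/8
A(g, v) = -14 + 7*g/4 (A(g, v) = -14 + 7*((-1/4 + (1/8)*4)*g) = -14 + 7*((-1/4 + 1/2)*g) = -14 + 7*(g/4) = -14 + 7*g/4)
Q(u) = 2*u*(-10 + u) (Q(u) = (u - 10)*(u + u) = (-10 + u)*(2*u) = 2*u*(-10 + u))
z = -551565/8 (z = (2*(-14 + (7/4)*(-1))*(-10 + (-14 + (7/4)*(-1))))*(2 - 87) = (2*(-14 - 7/4)*(-10 + (-14 - 7/4)))*(-85) = (2*(-63/4)*(-10 - 63/4))*(-85) = (2*(-63/4)*(-103/4))*(-85) = (6489/8)*(-85) = -551565/8 ≈ -68946.)
-z = -1*(-551565/8) = 551565/8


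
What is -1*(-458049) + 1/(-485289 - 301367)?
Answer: 360326994143/786656 ≈ 4.5805e+5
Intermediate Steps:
-1*(-458049) + 1/(-485289 - 301367) = 458049 + 1/(-786656) = 458049 - 1/786656 = 360326994143/786656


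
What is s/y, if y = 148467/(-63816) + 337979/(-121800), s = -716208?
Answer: 115977781684800/826078093 ≈ 1.4040e+5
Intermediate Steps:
y = -826078093/161933100 (y = 148467*(-1/63816) + 337979*(-1/121800) = -49489/21272 - 337979/121800 = -826078093/161933100 ≈ -5.1014)
s/y = -716208/(-826078093/161933100) = -716208*(-161933100/826078093) = 115977781684800/826078093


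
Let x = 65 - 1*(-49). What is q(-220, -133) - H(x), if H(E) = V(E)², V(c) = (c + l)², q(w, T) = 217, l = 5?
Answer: -200533704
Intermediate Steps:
x = 114 (x = 65 + 49 = 114)
V(c) = (5 + c)² (V(c) = (c + 5)² = (5 + c)²)
H(E) = (5 + E)⁴ (H(E) = ((5 + E)²)² = (5 + E)⁴)
q(-220, -133) - H(x) = 217 - (5 + 114)⁴ = 217 - 1*119⁴ = 217 - 1*200533921 = 217 - 200533921 = -200533704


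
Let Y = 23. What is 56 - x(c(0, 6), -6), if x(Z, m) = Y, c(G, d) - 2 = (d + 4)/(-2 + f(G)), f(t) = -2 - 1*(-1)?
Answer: 33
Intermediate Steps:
f(t) = -1 (f(t) = -2 + 1 = -1)
c(G, d) = 2/3 - d/3 (c(G, d) = 2 + (d + 4)/(-2 - 1) = 2 + (4 + d)/(-3) = 2 + (4 + d)*(-1/3) = 2 + (-4/3 - d/3) = 2/3 - d/3)
x(Z, m) = 23
56 - x(c(0, 6), -6) = 56 - 1*23 = 56 - 23 = 33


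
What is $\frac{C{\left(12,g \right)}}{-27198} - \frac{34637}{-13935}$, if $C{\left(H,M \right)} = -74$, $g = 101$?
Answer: $\frac{157181386}{63167355} \approx 2.4883$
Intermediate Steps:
$\frac{C{\left(12,g \right)}}{-27198} - \frac{34637}{-13935} = - \frac{74}{-27198} - \frac{34637}{-13935} = \left(-74\right) \left(- \frac{1}{27198}\right) - - \frac{34637}{13935} = \frac{37}{13599} + \frac{34637}{13935} = \frac{157181386}{63167355}$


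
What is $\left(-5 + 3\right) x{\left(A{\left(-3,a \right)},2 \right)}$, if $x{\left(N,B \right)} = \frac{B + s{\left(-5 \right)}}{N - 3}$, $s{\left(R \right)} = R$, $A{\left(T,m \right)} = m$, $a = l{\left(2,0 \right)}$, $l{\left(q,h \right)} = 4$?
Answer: $6$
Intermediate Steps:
$a = 4$
$x{\left(N,B \right)} = \frac{-5 + B}{-3 + N}$ ($x{\left(N,B \right)} = \frac{B - 5}{N - 3} = \frac{-5 + B}{-3 + N}$)
$\left(-5 + 3\right) x{\left(A{\left(-3,a \right)},2 \right)} = \left(-5 + 3\right) \frac{-5 + 2}{-3 + 4} = - 2 \cdot 1^{-1} \left(-3\right) = - 2 \cdot 1 \left(-3\right) = \left(-2\right) \left(-3\right) = 6$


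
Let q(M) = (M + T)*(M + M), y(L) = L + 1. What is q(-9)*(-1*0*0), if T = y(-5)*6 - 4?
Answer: 0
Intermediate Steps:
y(L) = 1 + L
T = -28 (T = (1 - 5)*6 - 4 = -4*6 - 4 = -24 - 4 = -28)
q(M) = 2*M*(-28 + M) (q(M) = (M - 28)*(M + M) = (-28 + M)*(2*M) = 2*M*(-28 + M))
q(-9)*(-1*0*0) = (2*(-9)*(-28 - 9))*(-1*0*0) = (2*(-9)*(-37))*(0*0) = 666*0 = 0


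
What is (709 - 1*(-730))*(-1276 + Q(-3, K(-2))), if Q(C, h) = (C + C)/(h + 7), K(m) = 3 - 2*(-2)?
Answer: -12857465/7 ≈ -1.8368e+6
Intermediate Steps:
K(m) = 7 (K(m) = 3 + 4 = 7)
Q(C, h) = 2*C/(7 + h) (Q(C, h) = (2*C)/(7 + h) = 2*C/(7 + h))
(709 - 1*(-730))*(-1276 + Q(-3, K(-2))) = (709 - 1*(-730))*(-1276 + 2*(-3)/(7 + 7)) = (709 + 730)*(-1276 + 2*(-3)/14) = 1439*(-1276 + 2*(-3)*(1/14)) = 1439*(-1276 - 3/7) = 1439*(-8935/7) = -12857465/7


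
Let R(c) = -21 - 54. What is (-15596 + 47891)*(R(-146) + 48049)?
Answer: 1549320330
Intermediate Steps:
R(c) = -75
(-15596 + 47891)*(R(-146) + 48049) = (-15596 + 47891)*(-75 + 48049) = 32295*47974 = 1549320330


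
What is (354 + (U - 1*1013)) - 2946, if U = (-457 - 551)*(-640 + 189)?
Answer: 451003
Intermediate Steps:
U = 454608 (U = -1008*(-451) = 454608)
(354 + (U - 1*1013)) - 2946 = (354 + (454608 - 1*1013)) - 2946 = (354 + (454608 - 1013)) - 2946 = (354 + 453595) - 2946 = 453949 - 2946 = 451003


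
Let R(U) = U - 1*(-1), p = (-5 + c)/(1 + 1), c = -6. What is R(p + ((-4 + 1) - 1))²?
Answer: 289/4 ≈ 72.250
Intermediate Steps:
p = -11/2 (p = (-5 - 6)/(1 + 1) = -11/2 ≈ -5.5000)
R(U) = 1 + U (R(U) = U + 1 = 1 + U)
R(p + ((-4 + 1) - 1))² = (1 + (-11/2 + ((-4 + 1) - 1)))² = (1 + (-11/2 + (-3 - 1)))² = (1 + (-11/2 - 4))² = (1 - 19/2)² = (-17/2)² = 289/4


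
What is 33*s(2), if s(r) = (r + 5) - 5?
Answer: 66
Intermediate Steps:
s(r) = r (s(r) = (5 + r) - 5 = r)
33*s(2) = 33*2 = 66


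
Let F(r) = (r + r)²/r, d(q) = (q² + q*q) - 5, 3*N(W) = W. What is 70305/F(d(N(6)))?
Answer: 23435/4 ≈ 5858.8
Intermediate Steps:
N(W) = W/3
d(q) = -5 + 2*q² (d(q) = (q² + q²) - 5 = 2*q² - 5 = -5 + 2*q²)
F(r) = 4*r (F(r) = (2*r)²/r = (4*r²)/r = 4*r)
70305/F(d(N(6))) = 70305/((4*(-5 + 2*((⅓)*6)²))) = 70305/((4*(-5 + 2*2²))) = 70305/((4*(-5 + 2*4))) = 70305/((4*(-5 + 8))) = 70305/((4*3)) = 70305/12 = 70305*(1/12) = 23435/4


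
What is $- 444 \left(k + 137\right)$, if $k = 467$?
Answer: $-268176$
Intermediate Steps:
$- 444 \left(k + 137\right) = - 444 \left(467 + 137\right) = \left(-444\right) 604 = -268176$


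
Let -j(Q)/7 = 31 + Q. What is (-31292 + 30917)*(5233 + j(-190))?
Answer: -2379750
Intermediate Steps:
j(Q) = -217 - 7*Q (j(Q) = -7*(31 + Q) = -217 - 7*Q)
(-31292 + 30917)*(5233 + j(-190)) = (-31292 + 30917)*(5233 + (-217 - 7*(-190))) = -375*(5233 + (-217 + 1330)) = -375*(5233 + 1113) = -375*6346 = -2379750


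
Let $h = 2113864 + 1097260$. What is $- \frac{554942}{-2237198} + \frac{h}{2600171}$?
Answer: $\frac{616204591831}{415506954347} \approx 1.483$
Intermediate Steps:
$h = 3211124$
$- \frac{554942}{-2237198} + \frac{h}{2600171} = - \frac{554942}{-2237198} + \frac{3211124}{2600171} = \left(-554942\right) \left(- \frac{1}{2237198}\right) + 3211124 \cdot \frac{1}{2600171} = \frac{277471}{1118599} + \frac{458732}{371453} = \frac{616204591831}{415506954347}$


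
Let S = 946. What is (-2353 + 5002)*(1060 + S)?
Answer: 5313894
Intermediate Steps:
(-2353 + 5002)*(1060 + S) = (-2353 + 5002)*(1060 + 946) = 2649*2006 = 5313894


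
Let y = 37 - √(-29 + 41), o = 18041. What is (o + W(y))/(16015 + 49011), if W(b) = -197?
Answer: 8922/32513 ≈ 0.27441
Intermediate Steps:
y = 37 - 2*√3 (y = 37 - √12 = 37 - 2*√3 ≈ 33.536)
(o + W(y))/(16015 + 49011) = (18041 - 197)/(16015 + 49011) = 17844/65026 = 17844*(1/65026) = 8922/32513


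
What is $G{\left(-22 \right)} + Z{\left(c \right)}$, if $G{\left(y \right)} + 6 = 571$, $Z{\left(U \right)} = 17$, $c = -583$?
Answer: $582$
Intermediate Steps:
$G{\left(y \right)} = 565$ ($G{\left(y \right)} = -6 + 571 = 565$)
$G{\left(-22 \right)} + Z{\left(c \right)} = 565 + 17 = 582$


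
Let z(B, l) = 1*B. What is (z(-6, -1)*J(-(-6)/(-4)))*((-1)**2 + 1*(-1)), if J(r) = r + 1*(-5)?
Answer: 0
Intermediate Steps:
z(B, l) = B
J(r) = -5 + r (J(r) = r - 5 = -5 + r)
(z(-6, -1)*J(-(-6)/(-4)))*((-1)**2 + 1*(-1)) = (-6*(-5 - (-6)/(-4)))*((-1)**2 + 1*(-1)) = (-6*(-5 - (-6)*(-1)/4))*(1 - 1) = -6*(-5 - 3*1/2)*0 = -6*(-5 - 3/2)*0 = -6*(-13/2)*0 = 39*0 = 0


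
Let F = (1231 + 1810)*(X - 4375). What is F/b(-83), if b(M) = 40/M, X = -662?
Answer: 1271353911/40 ≈ 3.1784e+7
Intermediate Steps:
F = -15317517 (F = (1231 + 1810)*(-662 - 4375) = 3041*(-5037) = -15317517)
F/b(-83) = -15317517/(40/(-83)) = -15317517/(40*(-1/83)) = -15317517/(-40/83) = -15317517*(-83/40) = 1271353911/40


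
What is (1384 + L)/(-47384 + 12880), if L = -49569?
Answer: 48185/34504 ≈ 1.3965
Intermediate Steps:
(1384 + L)/(-47384 + 12880) = (1384 - 49569)/(-47384 + 12880) = -48185/(-34504) = -48185*(-1/34504) = 48185/34504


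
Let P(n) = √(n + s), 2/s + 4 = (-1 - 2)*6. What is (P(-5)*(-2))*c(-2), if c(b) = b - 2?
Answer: 16*I*√154/11 ≈ 18.05*I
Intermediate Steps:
c(b) = -2 + b
s = -1/11 (s = 2/(-4 + (-1 - 2)*6) = 2/(-4 - 3*6) = 2/(-4 - 18) = 2/(-22) = 2*(-1/22) = -1/11 ≈ -0.090909)
P(n) = √(-1/11 + n) (P(n) = √(n - 1/11) = √(-1/11 + n))
(P(-5)*(-2))*c(-2) = ((√(-11 + 121*(-5))/11)*(-2))*(-2 - 2) = ((√(-11 - 605)/11)*(-2))*(-4) = ((√(-616)/11)*(-2))*(-4) = (((2*I*√154)/11)*(-2))*(-4) = ((2*I*√154/11)*(-2))*(-4) = -4*I*√154/11*(-4) = 16*I*√154/11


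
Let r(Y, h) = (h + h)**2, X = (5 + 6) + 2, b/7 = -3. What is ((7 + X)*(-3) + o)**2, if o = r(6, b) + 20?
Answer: 2972176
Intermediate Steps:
b = -21 (b = 7*(-3) = -21)
X = 13 (X = 11 + 2 = 13)
r(Y, h) = 4*h**2 (r(Y, h) = (2*h)**2 = 4*h**2)
o = 1784 (o = 4*(-21)**2 + 20 = 4*441 + 20 = 1764 + 20 = 1784)
((7 + X)*(-3) + o)**2 = ((7 + 13)*(-3) + 1784)**2 = (20*(-3) + 1784)**2 = (-60 + 1784)**2 = 1724**2 = 2972176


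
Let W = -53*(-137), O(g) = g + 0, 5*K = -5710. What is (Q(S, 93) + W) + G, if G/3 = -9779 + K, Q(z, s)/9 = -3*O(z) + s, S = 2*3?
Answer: -24827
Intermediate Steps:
K = -1142 (K = (⅕)*(-5710) = -1142)
S = 6
O(g) = g
Q(z, s) = -27*z + 9*s (Q(z, s) = 9*(-3*z + s) = 9*(s - 3*z) = -27*z + 9*s)
W = 7261
G = -32763 (G = 3*(-9779 - 1142) = 3*(-10921) = -32763)
(Q(S, 93) + W) + G = ((-27*6 + 9*93) + 7261) - 32763 = ((-162 + 837) + 7261) - 32763 = (675 + 7261) - 32763 = 7936 - 32763 = -24827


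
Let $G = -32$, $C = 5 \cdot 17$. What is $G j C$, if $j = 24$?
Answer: $-65280$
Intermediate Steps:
$C = 85$
$G j C = \left(-32\right) 24 \cdot 85 = \left(-768\right) 85 = -65280$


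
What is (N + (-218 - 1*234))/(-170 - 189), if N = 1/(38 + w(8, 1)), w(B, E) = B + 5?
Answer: 23051/18309 ≈ 1.2590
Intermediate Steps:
w(B, E) = 5 + B
N = 1/51 (N = 1/(38 + (5 + 8)) = 1/(38 + 13) = 1/51 ≈ 0.019608)
(N + (-218 - 1*234))/(-170 - 189) = (1/51 + (-218 - 1*234))/(-170 - 189) = (1/51 + (-218 - 234))/(-359) = (1/51 - 452)*(-1/359) = -23051/51*(-1/359) = 23051/18309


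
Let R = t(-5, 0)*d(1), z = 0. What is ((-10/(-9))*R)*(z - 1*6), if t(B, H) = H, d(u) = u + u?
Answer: 0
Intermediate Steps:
d(u) = 2*u
R = 0 (R = 0*(2*1) = 0*2 = 0)
((-10/(-9))*R)*(z - 1*6) = (-10/(-9)*0)*(0 - 1*6) = (-10*(-⅑)*0)*(0 - 6) = ((10/9)*0)*(-6) = 0*(-6) = 0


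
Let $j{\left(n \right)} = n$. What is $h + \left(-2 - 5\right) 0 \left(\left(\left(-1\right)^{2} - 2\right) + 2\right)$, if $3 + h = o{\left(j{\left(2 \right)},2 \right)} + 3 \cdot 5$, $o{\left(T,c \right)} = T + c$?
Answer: $16$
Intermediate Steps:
$h = 16$ ($h = -3 + \left(\left(2 + 2\right) + 3 \cdot 5\right) = -3 + \left(4 + 15\right) = -3 + 19 = 16$)
$h + \left(-2 - 5\right) 0 \left(\left(\left(-1\right)^{2} - 2\right) + 2\right) = 16 + \left(-2 - 5\right) 0 \left(\left(\left(-1\right)^{2} - 2\right) + 2\right) = 16 + \left(-7\right) 0 \left(\left(1 - 2\right) + 2\right) = 16 + 0 \left(-1 + 2\right) = 16 + 0 \cdot 1 = 16 + 0 = 16$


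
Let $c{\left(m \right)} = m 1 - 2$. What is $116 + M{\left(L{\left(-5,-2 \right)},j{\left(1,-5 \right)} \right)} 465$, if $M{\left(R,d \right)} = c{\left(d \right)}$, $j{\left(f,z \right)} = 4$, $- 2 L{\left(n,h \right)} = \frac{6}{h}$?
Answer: $1046$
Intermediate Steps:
$L{\left(n,h \right)} = - \frac{3}{h}$ ($L{\left(n,h \right)} = - \frac{6 \frac{1}{h}}{2} = - \frac{3}{h}$)
$c{\left(m \right)} = -2 + m$ ($c{\left(m \right)} = m - 2 = -2 + m$)
$M{\left(R,d \right)} = -2 + d$
$116 + M{\left(L{\left(-5,-2 \right)},j{\left(1,-5 \right)} \right)} 465 = 116 + \left(-2 + 4\right) 465 = 116 + 2 \cdot 465 = 116 + 930 = 1046$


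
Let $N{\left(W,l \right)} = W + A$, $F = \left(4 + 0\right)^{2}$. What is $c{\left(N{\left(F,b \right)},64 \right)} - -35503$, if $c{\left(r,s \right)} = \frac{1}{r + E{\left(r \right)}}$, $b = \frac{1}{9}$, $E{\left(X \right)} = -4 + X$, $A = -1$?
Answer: $\frac{923079}{26} \approx 35503.0$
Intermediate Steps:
$F = 16$ ($F = 4^{2} = 16$)
$b = \frac{1}{9} \approx 0.11111$
$N{\left(W,l \right)} = -1 + W$ ($N{\left(W,l \right)} = W - 1 = -1 + W$)
$c{\left(r,s \right)} = \frac{1}{-4 + 2 r}$ ($c{\left(r,s \right)} = \frac{1}{r + \left(-4 + r\right)} = \frac{1}{-4 + 2 r}$)
$c{\left(N{\left(F,b \right)},64 \right)} - -35503 = \frac{1}{2 \left(-2 + \left(-1 + 16\right)\right)} - -35503 = \frac{1}{2 \left(-2 + 15\right)} + 35503 = \frac{1}{2 \cdot 13} + 35503 = \frac{1}{2} \cdot \frac{1}{13} + 35503 = \frac{1}{26} + 35503 = \frac{923079}{26}$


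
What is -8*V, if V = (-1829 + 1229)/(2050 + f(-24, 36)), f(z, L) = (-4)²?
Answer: 2400/1033 ≈ 2.3233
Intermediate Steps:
f(z, L) = 16
V = -300/1033 (V = (-1829 + 1229)/(2050 + 16) = -600/2066 = -600*1/2066 = -300/1033 ≈ -0.29042)
-8*V = -8*(-300/1033) = 2400/1033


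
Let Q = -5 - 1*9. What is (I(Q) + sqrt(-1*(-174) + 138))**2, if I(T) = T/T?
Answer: 313 + 4*sqrt(78) ≈ 348.33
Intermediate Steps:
Q = -14 (Q = -5 - 9 = -14)
I(T) = 1
(I(Q) + sqrt(-1*(-174) + 138))**2 = (1 + sqrt(-1*(-174) + 138))**2 = (1 + sqrt(174 + 138))**2 = (1 + sqrt(312))**2 = (1 + 2*sqrt(78))**2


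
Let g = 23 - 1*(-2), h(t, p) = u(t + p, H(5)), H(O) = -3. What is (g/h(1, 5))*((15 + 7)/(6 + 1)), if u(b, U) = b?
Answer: 275/21 ≈ 13.095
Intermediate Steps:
h(t, p) = p + t (h(t, p) = t + p = p + t)
g = 25 (g = 23 + 2 = 25)
(g/h(1, 5))*((15 + 7)/(6 + 1)) = (25/(5 + 1))*((15 + 7)/(6 + 1)) = (25/6)*(22/7) = 275/21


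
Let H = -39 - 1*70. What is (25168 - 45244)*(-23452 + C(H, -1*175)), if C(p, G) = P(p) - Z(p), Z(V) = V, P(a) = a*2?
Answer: 473010636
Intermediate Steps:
P(a) = 2*a
H = -109 (H = -39 - 70 = -109)
C(p, G) = p (C(p, G) = 2*p - p = p)
(25168 - 45244)*(-23452 + C(H, -1*175)) = (25168 - 45244)*(-23452 - 109) = -20076*(-23561) = 473010636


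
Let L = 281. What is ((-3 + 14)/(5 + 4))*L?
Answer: 3091/9 ≈ 343.44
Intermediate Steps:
((-3 + 14)/(5 + 4))*L = ((-3 + 14)/(5 + 4))*281 = (11/9)*281 = 3091/9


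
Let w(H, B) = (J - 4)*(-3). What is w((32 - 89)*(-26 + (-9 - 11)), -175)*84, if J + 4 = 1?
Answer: 1764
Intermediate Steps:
J = -3 (J = -4 + 1 = -3)
w(H, B) = 21 (w(H, B) = (-3 - 4)*(-3) = -7*(-3) = 21)
w((32 - 89)*(-26 + (-9 - 11)), -175)*84 = 21*84 = 1764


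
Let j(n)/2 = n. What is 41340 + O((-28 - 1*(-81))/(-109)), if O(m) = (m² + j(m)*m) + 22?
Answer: 491430349/11881 ≈ 41363.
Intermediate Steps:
j(n) = 2*n
O(m) = 22 + 3*m² (O(m) = (m² + (2*m)*m) + 22 = (m² + 2*m²) + 22 = 3*m² + 22 = 22 + 3*m²)
41340 + O((-28 - 1*(-81))/(-109)) = 41340 + (22 + 3*((-28 - 1*(-81))/(-109))²) = 41340 + (22 + 3*((-28 + 81)*(-1/109))²) = 41340 + (22 + 3*(53*(-1/109))²) = 41340 + (22 + 3*(-53/109)²) = 41340 + (22 + 3*(2809/11881)) = 41340 + (22 + 8427/11881) = 41340 + 269809/11881 = 491430349/11881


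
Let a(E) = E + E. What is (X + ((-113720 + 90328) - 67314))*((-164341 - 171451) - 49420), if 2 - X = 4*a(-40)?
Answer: 34817001408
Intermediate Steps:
a(E) = 2*E
X = 322 (X = 2 - 4*2*(-40) = 2 - 4*(-80) = 2 - 1*(-320) = 2 + 320 = 322)
(X + ((-113720 + 90328) - 67314))*((-164341 - 171451) - 49420) = (322 + ((-113720 + 90328) - 67314))*((-164341 - 171451) - 49420) = (322 + (-23392 - 67314))*(-335792 - 49420) = (322 - 90706)*(-385212) = -90384*(-385212) = 34817001408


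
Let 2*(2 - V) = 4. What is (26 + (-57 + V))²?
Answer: 961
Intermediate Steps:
V = 0 (V = 2 - ½*4 = 2 - 2 = 0)
(26 + (-57 + V))² = (26 + (-57 + 0))² = (26 - 57)² = (-31)² = 961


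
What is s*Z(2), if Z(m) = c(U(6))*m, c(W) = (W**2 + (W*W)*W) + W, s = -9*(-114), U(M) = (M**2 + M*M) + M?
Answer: 986425128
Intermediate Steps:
U(M) = M + 2*M**2 (U(M) = (M**2 + M**2) + M = 2*M**2 + M = M + 2*M**2)
s = 1026
c(W) = W + W**2 + W**3 (c(W) = (W**2 + W**2*W) + W = (W**2 + W**3) + W = W + W**2 + W**3)
Z(m) = 480714*m (Z(m) = ((6*(1 + 2*6))*(1 + 6*(1 + 2*6) + (6*(1 + 2*6))**2))*m = ((6*(1 + 12))*(1 + 6*(1 + 12) + (6*(1 + 12))**2))*m = ((6*13)*(1 + 6*13 + (6*13)**2))*m = (78*(1 + 78 + 78**2))*m = (78*(1 + 78 + 6084))*m = (78*6163)*m = 480714*m)
s*Z(2) = 1026*(480714*2) = 1026*961428 = 986425128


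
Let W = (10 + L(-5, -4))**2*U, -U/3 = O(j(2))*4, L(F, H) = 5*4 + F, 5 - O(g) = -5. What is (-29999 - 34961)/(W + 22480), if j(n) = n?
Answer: 1624/1313 ≈ 1.2369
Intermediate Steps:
O(g) = 10 (O(g) = 5 - 1*(-5) = 5 + 5 = 10)
L(F, H) = 20 + F
U = -120 (U = -30*4 = -3*40 = -120)
W = -75000 (W = (10 + (20 - 5))**2*(-120) = (10 + 15)**2*(-120) = 25**2*(-120) = 625*(-120) = -75000)
(-29999 - 34961)/(W + 22480) = (-29999 - 34961)/(-75000 + 22480) = -64960/(-52520) = -64960*(-1/52520) = 1624/1313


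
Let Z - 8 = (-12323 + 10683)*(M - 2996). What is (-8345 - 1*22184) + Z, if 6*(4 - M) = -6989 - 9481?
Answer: 374559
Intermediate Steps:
M = 2749 (M = 4 - (-6989 - 9481)/6 = 4 - ⅙*(-16470) = 4 + 2745 = 2749)
Z = 405088 (Z = 8 + (-12323 + 10683)*(2749 - 2996) = 8 - 1640*(-247) = 8 + 405080 = 405088)
(-8345 - 1*22184) + Z = (-8345 - 1*22184) + 405088 = (-8345 - 22184) + 405088 = -30529 + 405088 = 374559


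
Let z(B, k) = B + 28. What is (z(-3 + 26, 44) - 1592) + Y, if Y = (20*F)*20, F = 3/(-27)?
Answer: -14269/9 ≈ -1585.4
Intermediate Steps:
F = -⅑ (F = 3*(-1/27) = -⅑ ≈ -0.11111)
z(B, k) = 28 + B
Y = -400/9 (Y = (20*(-⅑))*20 = -20/9*20 = -400/9 ≈ -44.444)
(z(-3 + 26, 44) - 1592) + Y = ((28 + (-3 + 26)) - 1592) - 400/9 = ((28 + 23) - 1592) - 400/9 = (51 - 1592) - 400/9 = -1541 - 400/9 = -14269/9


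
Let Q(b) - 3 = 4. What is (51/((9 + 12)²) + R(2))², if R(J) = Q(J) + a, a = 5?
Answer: 3171961/21609 ≈ 146.79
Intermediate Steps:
Q(b) = 7 (Q(b) = 3 + 4 = 7)
R(J) = 12 (R(J) = 7 + 5 = 12)
(51/((9 + 12)²) + R(2))² = (51/((9 + 12)²) + 12)² = (51/(21²) + 12)² = (51/441 + 12)² = (51*(1/441) + 12)² = (17/147 + 12)² = (1781/147)² = 3171961/21609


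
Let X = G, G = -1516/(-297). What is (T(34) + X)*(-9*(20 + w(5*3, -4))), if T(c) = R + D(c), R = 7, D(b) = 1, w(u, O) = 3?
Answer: -89516/33 ≈ -2712.6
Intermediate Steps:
T(c) = 8 (T(c) = 7 + 1 = 8)
G = 1516/297 (G = -1516*(-1/297) = 1516/297 ≈ 5.1044)
X = 1516/297 ≈ 5.1044
(T(34) + X)*(-9*(20 + w(5*3, -4))) = (8 + 1516/297)*(-9*(20 + 3)) = 3892*(-9*23)/297 = (3892/297)*(-207) = -89516/33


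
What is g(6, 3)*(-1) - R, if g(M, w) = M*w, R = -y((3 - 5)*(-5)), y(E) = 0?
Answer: -18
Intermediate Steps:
R = 0 (R = -1*0 = 0)
g(6, 3)*(-1) - R = (6*3)*(-1) - 1*0 = 18*(-1) + 0 = -18 + 0 = -18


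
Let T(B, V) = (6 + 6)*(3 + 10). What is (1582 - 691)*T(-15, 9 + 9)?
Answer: 138996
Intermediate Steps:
T(B, V) = 156 (T(B, V) = 12*13 = 156)
(1582 - 691)*T(-15, 9 + 9) = (1582 - 691)*156 = 891*156 = 138996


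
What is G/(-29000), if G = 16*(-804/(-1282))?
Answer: -804/2323625 ≈ -0.00034601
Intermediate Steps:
G = 6432/641 (G = 16*(-804*(-1/1282)) = 16*(402/641) = 6432/641 ≈ 10.034)
G/(-29000) = (6432/641)/(-29000) = (6432/641)*(-1/29000) = -804/2323625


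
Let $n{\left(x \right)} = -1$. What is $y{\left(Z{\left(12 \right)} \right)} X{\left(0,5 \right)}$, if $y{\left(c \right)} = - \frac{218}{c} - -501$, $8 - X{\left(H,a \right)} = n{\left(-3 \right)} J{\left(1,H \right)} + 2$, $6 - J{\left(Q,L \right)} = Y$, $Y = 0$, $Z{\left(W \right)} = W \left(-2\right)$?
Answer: $6121$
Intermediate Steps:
$Z{\left(W \right)} = - 2 W$
$J{\left(Q,L \right)} = 6$ ($J{\left(Q,L \right)} = 6 - 0 = 6 + 0 = 6$)
$X{\left(H,a \right)} = 12$ ($X{\left(H,a \right)} = 8 - \left(\left(-1\right) 6 + 2\right) = 8 - \left(-6 + 2\right) = 8 - -4 = 8 + 4 = 12$)
$y{\left(c \right)} = 501 - \frac{218}{c}$ ($y{\left(c \right)} = - \frac{218}{c} + 501 = 501 - \frac{218}{c}$)
$y{\left(Z{\left(12 \right)} \right)} X{\left(0,5 \right)} = \left(501 - \frac{218}{\left(-2\right) 12}\right) 12 = \left(501 - \frac{218}{-24}\right) 12 = \left(501 - - \frac{109}{12}\right) 12 = \left(501 + \frac{109}{12}\right) 12 = \frac{6121}{12} \cdot 12 = 6121$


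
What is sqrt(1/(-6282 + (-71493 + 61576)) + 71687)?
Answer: 4*sqrt(1175700854793)/16199 ≈ 267.74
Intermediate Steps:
sqrt(1/(-6282 + (-71493 + 61576)) + 71687) = sqrt(1/(-6282 - 9917) + 71687) = sqrt(1/(-16199) + 71687) = sqrt(-1/16199 + 71687) = sqrt(1161257712/16199) = 4*sqrt(1175700854793)/16199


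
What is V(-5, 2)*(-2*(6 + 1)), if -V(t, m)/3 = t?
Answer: -210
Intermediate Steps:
V(t, m) = -3*t
V(-5, 2)*(-2*(6 + 1)) = (-3*(-5))*(-2*(6 + 1)) = 15*(-2*7) = 15*(-14) = -210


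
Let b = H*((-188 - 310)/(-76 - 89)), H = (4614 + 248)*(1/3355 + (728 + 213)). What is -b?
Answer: -231639512832/16775 ≈ -1.3809e+7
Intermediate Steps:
H = 1395418752/305 (H = 4862*(1/3355 + 941) = 4862*(3157056/3355) = 1395418752/305 ≈ 4.5751e+6)
b = 231639512832/16775 (b = 1395418752*((-188 - 310)/(-76 - 89))/305 = 1395418752*(-498/(-165))/305 = 1395418752*(-498*(-1/165))/305 = (1395418752/305)*(166/55) = 231639512832/16775 ≈ 1.3809e+7)
-b = -1*231639512832/16775 = -231639512832/16775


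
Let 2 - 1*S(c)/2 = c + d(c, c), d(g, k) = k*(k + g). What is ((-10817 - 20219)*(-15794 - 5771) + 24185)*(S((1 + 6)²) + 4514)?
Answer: -3469731681600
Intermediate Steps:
d(g, k) = k*(g + k)
S(c) = 4 - 4*c² - 2*c (S(c) = 4 - 2*(c + c*(c + c)) = 4 - 2*(c + c*(2*c)) = 4 - 2*(c + 2*c²) = 4 + (-4*c² - 2*c) = 4 - 4*c² - 2*c)
((-10817 - 20219)*(-15794 - 5771) + 24185)*(S((1 + 6)²) + 4514) = ((-10817 - 20219)*(-15794 - 5771) + 24185)*((4 - 4*(1 + 6)⁴ - 2*(1 + 6)²) + 4514) = (-31036*(-21565) + 24185)*((4 - 4*(7²)² - 2*7²) + 4514) = (669291340 + 24185)*((4 - 4*49² - 2*49) + 4514) = 669315525*((4 - 4*2401 - 98) + 4514) = 669315525*((4 - 9604 - 98) + 4514) = 669315525*(-9698 + 4514) = 669315525*(-5184) = -3469731681600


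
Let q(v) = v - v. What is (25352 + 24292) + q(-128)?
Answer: 49644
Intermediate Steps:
q(v) = 0
(25352 + 24292) + q(-128) = (25352 + 24292) + 0 = 49644 + 0 = 49644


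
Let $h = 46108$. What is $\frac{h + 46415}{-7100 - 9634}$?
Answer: $- \frac{30841}{5578} \approx -5.529$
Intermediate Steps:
$\frac{h + 46415}{-7100 - 9634} = \frac{46108 + 46415}{-7100 - 9634} = \frac{92523}{-16734} = 92523 \left(- \frac{1}{16734}\right) = - \frac{30841}{5578}$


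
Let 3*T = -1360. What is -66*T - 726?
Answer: 29194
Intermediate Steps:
T = -1360/3 (T = (⅓)*(-1360) = -1360/3 ≈ -453.33)
-66*T - 726 = -66*(-1360/3) - 726 = 29920 - 726 = 29194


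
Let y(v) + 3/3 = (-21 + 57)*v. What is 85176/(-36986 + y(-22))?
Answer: -4056/1799 ≈ -2.2546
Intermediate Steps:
y(v) = -1 + 36*v (y(v) = -1 + (-21 + 57)*v = -1 + 36*v)
85176/(-36986 + y(-22)) = 85176/(-36986 + (-1 + 36*(-22))) = 85176/(-36986 + (-1 - 792)) = 85176/(-36986 - 793) = 85176/(-37779) = 85176*(-1/37779) = -4056/1799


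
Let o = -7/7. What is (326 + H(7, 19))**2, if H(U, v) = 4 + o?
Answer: 108241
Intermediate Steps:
o = -1 (o = -7*1/7 = -1)
H(U, v) = 3 (H(U, v) = 4 - 1 = 3)
(326 + H(7, 19))**2 = (326 + 3)**2 = 329**2 = 108241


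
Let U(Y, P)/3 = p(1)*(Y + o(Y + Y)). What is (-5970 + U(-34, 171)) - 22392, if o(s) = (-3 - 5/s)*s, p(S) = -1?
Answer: -28857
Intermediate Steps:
o(s) = s*(-3 - 5/s)
U(Y, P) = 15 + 15*Y (U(Y, P) = 3*(-(Y + (-5 - 3*(Y + Y)))) = 3*(-(Y + (-5 - 6*Y))) = 3*(-(-5 - 5*Y)) = 3*(5 + 5*Y) = 15 + 15*Y)
(-5970 + U(-34, 171)) - 22392 = (-5970 + (15 + 15*(-34))) - 22392 = (-5970 + (15 - 510)) - 22392 = (-5970 - 495) - 22392 = -6465 - 22392 = -28857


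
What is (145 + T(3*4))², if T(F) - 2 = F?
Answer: 25281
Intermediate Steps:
T(F) = 2 + F
(145 + T(3*4))² = (145 + (2 + 3*4))² = (145 + (2 + 12))² = (145 + 14)² = 159² = 25281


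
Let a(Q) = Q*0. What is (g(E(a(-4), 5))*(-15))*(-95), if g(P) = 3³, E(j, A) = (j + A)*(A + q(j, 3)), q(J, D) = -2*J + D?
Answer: 38475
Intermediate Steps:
a(Q) = 0
q(J, D) = D - 2*J
E(j, A) = (A + j)*(3 + A - 2*j) (E(j, A) = (j + A)*(A + (3 - 2*j)) = (A + j)*(3 + A - 2*j))
g(P) = 27
(g(E(a(-4), 5))*(-15))*(-95) = (27*(-15))*(-95) = -405*(-95) = 38475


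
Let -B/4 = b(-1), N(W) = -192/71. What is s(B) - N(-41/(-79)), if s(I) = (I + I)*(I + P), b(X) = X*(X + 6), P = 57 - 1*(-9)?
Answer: 244432/71 ≈ 3442.7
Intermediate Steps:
P = 66 (P = 57 + 9 = 66)
N(W) = -192/71 (N(W) = -192*1/71 = -192/71)
b(X) = X*(6 + X)
B = 20 (B = -(-4)*(6 - 1) = -(-4)*5 = -4*(-5) = 20)
s(I) = 2*I*(66 + I) (s(I) = (I + I)*(I + 66) = (2*I)*(66 + I) = 2*I*(66 + I))
s(B) - N(-41/(-79)) = 2*20*(66 + 20) - 1*(-192/71) = 2*20*86 + 192/71 = 3440 + 192/71 = 244432/71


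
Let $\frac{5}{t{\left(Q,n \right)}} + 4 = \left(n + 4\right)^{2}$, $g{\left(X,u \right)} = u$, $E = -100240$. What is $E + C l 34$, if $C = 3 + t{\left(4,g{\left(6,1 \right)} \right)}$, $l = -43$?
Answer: $- \frac{2204456}{21} \approx -1.0497 \cdot 10^{5}$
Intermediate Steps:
$t{\left(Q,n \right)} = \frac{5}{-4 + \left(4 + n\right)^{2}}$ ($t{\left(Q,n \right)} = \frac{5}{-4 + \left(n + 4\right)^{2}} = \frac{5}{-4 + \left(4 + n\right)^{2}}$)
$C = \frac{68}{21}$ ($C = 3 + \frac{5}{-4 + \left(4 + 1\right)^{2}} = 3 + \frac{5}{-4 + 5^{2}} = 3 + \frac{5}{-4 + 25} = 3 + \frac{5}{21} = \frac{68}{21} \approx 3.2381$)
$E + C l 34 = -100240 + \frac{68}{21} \left(-43\right) 34 = -100240 - \frac{99416}{21} = - \frac{2204456}{21}$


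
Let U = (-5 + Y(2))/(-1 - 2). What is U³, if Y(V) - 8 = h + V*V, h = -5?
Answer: -8/27 ≈ -0.29630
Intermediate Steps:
Y(V) = 3 + V² (Y(V) = 8 + (-5 + V*V) = 8 + (-5 + V²) = 3 + V²)
U = -⅔ (U = (-5 + (3 + 2²))/(-1 - 2) = (-5 + (3 + 4))/(-3) = (-5 + 7)*(-⅓) = 2*(-⅓) = -⅔ ≈ -0.66667)
U³ = (-⅔)³ = -8/27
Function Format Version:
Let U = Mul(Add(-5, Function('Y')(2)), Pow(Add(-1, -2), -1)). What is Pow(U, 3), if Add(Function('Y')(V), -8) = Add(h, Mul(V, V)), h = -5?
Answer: Rational(-8, 27) ≈ -0.29630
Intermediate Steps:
Function('Y')(V) = Add(3, Pow(V, 2)) (Function('Y')(V) = Add(8, Add(-5, Mul(V, V))) = Add(8, Add(-5, Pow(V, 2))) = Add(3, Pow(V, 2)))
U = Rational(-2, 3) (U = Mul(Add(-5, Add(3, Pow(2, 2))), Pow(Add(-1, -2), -1)) = Mul(Add(-5, Add(3, 4)), Pow(-3, -1)) = Mul(Add(-5, 7), Rational(-1, 3)) = Mul(2, Rational(-1, 3)) = Rational(-2, 3) ≈ -0.66667)
Pow(U, 3) = Pow(Rational(-2, 3), 3) = Rational(-8, 27)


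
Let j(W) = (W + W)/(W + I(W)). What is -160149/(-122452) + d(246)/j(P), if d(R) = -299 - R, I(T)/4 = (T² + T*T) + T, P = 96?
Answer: -101950337/484 ≈ -2.1064e+5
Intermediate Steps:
I(T) = 4*T + 8*T² (I(T) = 4*((T² + T*T) + T) = 4*((T² + T²) + T) = 4*(2*T² + T) = 4*(T + 2*T²) = 4*T + 8*T²)
j(W) = 2*W/(W + 4*W*(1 + 2*W)) (j(W) = (W + W)/(W + 4*W*(1 + 2*W)) = (2*W)/(W + 4*W*(1 + 2*W)) = 2*W/(W + 4*W*(1 + 2*W)))
-160149/(-122452) + d(246)/j(P) = -160149/(-122452) + (-299 - 1*246)/((2/(5 + 8*96))) = -160149*(-1/122452) + (-299 - 246)/((2/(5 + 768))) = 633/484 - 545/(2/773) = 633/484 - 545/(2*(1/773)) = 633/484 - 545/2/773 = 633/484 - 545*773/2 = 633/484 - 421285/2 = -101950337/484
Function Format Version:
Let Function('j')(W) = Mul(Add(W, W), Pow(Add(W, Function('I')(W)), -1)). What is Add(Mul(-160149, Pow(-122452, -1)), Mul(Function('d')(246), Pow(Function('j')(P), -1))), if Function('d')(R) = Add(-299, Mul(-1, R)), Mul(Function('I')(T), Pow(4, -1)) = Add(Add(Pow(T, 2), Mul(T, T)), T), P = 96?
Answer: Rational(-101950337, 484) ≈ -2.1064e+5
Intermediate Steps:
Function('I')(T) = Add(Mul(4, T), Mul(8, Pow(T, 2))) (Function('I')(T) = Mul(4, Add(Add(Pow(T, 2), Mul(T, T)), T)) = Mul(4, Add(Add(Pow(T, 2), Pow(T, 2)), T)) = Mul(4, Add(Mul(2, Pow(T, 2)), T)) = Mul(4, Add(T, Mul(2, Pow(T, 2)))) = Add(Mul(4, T), Mul(8, Pow(T, 2))))
Function('j')(W) = Mul(2, W, Pow(Add(W, Mul(4, W, Add(1, Mul(2, W)))), -1)) (Function('j')(W) = Mul(Add(W, W), Pow(Add(W, Mul(4, W, Add(1, Mul(2, W)))), -1)) = Mul(Mul(2, W), Pow(Add(W, Mul(4, W, Add(1, Mul(2, W)))), -1)) = Mul(2, W, Pow(Add(W, Mul(4, W, Add(1, Mul(2, W)))), -1)))
Add(Mul(-160149, Pow(-122452, -1)), Mul(Function('d')(246), Pow(Function('j')(P), -1))) = Add(Mul(-160149, Pow(-122452, -1)), Mul(Add(-299, Mul(-1, 246)), Pow(Mul(2, Pow(Add(5, Mul(8, 96)), -1)), -1))) = Add(Mul(-160149, Rational(-1, 122452)), Mul(Add(-299, -246), Pow(Mul(2, Pow(Add(5, 768), -1)), -1))) = Add(Rational(633, 484), Mul(-545, Pow(Mul(2, Pow(773, -1)), -1))) = Add(Rational(633, 484), Mul(-545, Pow(Mul(2, Rational(1, 773)), -1))) = Add(Rational(633, 484), Mul(-545, Pow(Rational(2, 773), -1))) = Add(Rational(633, 484), Mul(-545, Rational(773, 2))) = Add(Rational(633, 484), Rational(-421285, 2)) = Rational(-101950337, 484)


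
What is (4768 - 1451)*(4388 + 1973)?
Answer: 21099437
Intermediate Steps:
(4768 - 1451)*(4388 + 1973) = 3317*6361 = 21099437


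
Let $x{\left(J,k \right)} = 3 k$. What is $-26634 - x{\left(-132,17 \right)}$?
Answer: $-26685$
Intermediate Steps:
$-26634 - x{\left(-132,17 \right)} = -26634 - 3 \cdot 17 = -26634 - 51 = -26685$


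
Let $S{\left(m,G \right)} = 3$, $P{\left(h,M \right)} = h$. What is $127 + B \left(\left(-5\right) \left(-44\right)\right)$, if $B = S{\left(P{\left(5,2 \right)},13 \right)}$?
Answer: $787$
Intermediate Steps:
$B = 3$
$127 + B \left(\left(-5\right) \left(-44\right)\right) = 127 + 3 \left(\left(-5\right) \left(-44\right)\right) = 127 + 3 \cdot 220 = 127 + 660 = 787$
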